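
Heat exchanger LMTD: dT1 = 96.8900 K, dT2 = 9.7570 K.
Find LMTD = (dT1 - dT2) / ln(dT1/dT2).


dT1/dT2 = 9.9303
ln(dT1/dT2) = 2.2956
LMTD = 87.1330 / 2.2956 = 37.9567 K

37.9567 K


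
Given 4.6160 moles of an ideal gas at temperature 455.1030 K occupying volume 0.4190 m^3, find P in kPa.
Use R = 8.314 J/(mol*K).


P = nRT/V = 4.6160 * 8.314 * 455.1030 / 0.4190
= 17465.6808 / 0.4190 = 41684.2024 Pa = 41.6842 kPa

41.6842 kPa


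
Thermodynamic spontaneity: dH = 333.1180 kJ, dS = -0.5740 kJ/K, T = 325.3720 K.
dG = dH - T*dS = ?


T*dS = 325.3720 * -0.5740 = -186.7635 kJ
dG = 333.1180 + 186.7635 = 519.8815 kJ (non-spontaneous)

dG = 519.8815 kJ, non-spontaneous


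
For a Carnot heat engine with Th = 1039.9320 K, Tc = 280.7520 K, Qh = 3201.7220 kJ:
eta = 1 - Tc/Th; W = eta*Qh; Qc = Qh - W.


eta = 1 - 280.7520/1039.9320 = 0.7300
W = 0.7300 * 3201.7220 = 2337.3483 kJ
Qc = 3201.7220 - 2337.3483 = 864.3737 kJ

eta = 73.0029%, W = 2337.3483 kJ, Qc = 864.3737 kJ


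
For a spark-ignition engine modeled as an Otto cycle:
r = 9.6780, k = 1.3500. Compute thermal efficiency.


r^(k-1) = 2.2132
eta = 1 - 1/2.2132 = 0.5482 = 54.8170%

54.8170%


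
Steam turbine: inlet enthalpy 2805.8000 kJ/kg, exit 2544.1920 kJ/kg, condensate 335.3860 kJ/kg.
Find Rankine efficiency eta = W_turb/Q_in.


W = 261.6080 kJ/kg
Q_in = 2470.4140 kJ/kg
eta = 0.1059 = 10.5896%

eta = 10.5896%


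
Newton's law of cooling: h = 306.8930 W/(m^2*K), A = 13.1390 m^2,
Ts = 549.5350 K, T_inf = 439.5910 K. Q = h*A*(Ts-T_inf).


dT = 109.9440 K
Q = 306.8930 * 13.1390 * 109.9440 = 443323.5770 W

443323.5770 W


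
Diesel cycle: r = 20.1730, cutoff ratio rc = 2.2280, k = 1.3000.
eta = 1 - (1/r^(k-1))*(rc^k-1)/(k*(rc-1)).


r^(k-1) = 2.4628
rc^k = 2.8333
eta = 0.5337 = 53.3710%

53.3710%


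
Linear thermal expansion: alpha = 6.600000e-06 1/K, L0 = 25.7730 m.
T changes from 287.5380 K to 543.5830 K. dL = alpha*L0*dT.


dT = 256.0450 K
dL = 6.600000e-06 * 25.7730 * 256.0450 = 0.043554 m
L_final = 25.816554 m

dL = 0.043554 m


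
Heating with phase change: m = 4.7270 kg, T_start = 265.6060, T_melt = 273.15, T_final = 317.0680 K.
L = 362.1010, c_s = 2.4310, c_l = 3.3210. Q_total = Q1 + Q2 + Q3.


Q1 (sensible, solid) = 4.7270 * 2.4310 * 7.5440 = 86.6906 kJ
Q2 (latent) = 4.7270 * 362.1010 = 1711.6514 kJ
Q3 (sensible, liquid) = 4.7270 * 3.3210 * 43.9180 = 689.4409 kJ
Q_total = 2487.7830 kJ

2487.7830 kJ


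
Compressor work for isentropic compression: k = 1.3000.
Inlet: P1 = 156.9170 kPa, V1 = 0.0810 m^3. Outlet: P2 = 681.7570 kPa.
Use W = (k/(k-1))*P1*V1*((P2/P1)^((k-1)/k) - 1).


(k-1)/k = 0.2308
(P2/P1)^exp = 1.4035
W = 4.3333 * 156.9170 * 0.0810 * (1.4035 - 1) = 22.2255 kJ

22.2255 kJ


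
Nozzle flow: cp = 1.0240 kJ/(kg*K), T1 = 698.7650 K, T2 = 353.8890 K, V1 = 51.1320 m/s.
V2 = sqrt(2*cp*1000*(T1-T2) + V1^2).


dT = 344.8760 K
2*cp*1000*dT = 706306.0480
V1^2 = 2614.4814
V2 = sqrt(708920.5294) = 841.9742 m/s

841.9742 m/s


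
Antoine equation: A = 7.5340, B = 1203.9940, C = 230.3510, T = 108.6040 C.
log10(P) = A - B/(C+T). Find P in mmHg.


C+T = 338.9550
B/(C+T) = 3.5521
log10(P) = 7.5340 - 3.5521 = 3.9819
P = 10^3.9819 = 9592.3224 mmHg

9592.3224 mmHg


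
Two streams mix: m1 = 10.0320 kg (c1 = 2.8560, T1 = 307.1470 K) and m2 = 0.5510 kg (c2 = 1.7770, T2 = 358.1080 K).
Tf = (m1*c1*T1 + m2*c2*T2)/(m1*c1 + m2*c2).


num = 9150.8223
den = 29.6305
Tf = 308.8310 K

308.8310 K


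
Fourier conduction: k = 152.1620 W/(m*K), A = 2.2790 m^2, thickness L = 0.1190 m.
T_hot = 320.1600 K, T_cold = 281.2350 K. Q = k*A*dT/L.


dT = 38.9250 K
Q = 152.1620 * 2.2790 * 38.9250 / 0.1190 = 113431.1129 W

113431.1129 W


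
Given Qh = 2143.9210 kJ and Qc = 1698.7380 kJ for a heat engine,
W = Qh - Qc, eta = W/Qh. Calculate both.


W = 2143.9210 - 1698.7380 = 445.1830 kJ
eta = 445.1830 / 2143.9210 = 0.2076 = 20.7649%

W = 445.1830 kJ, eta = 20.7649%


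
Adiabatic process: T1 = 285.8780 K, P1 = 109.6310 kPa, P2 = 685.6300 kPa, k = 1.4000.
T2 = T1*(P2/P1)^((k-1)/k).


(k-1)/k = 0.2857
(P2/P1)^exp = 1.6884
T2 = 285.8780 * 1.6884 = 482.6741 K

482.6741 K


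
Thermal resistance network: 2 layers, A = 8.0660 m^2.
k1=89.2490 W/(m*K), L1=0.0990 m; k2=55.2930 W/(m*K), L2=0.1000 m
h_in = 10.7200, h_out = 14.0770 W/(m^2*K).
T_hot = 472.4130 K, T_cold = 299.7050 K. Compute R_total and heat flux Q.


R_conv_in = 1/(10.7200*8.0660) = 0.0116
R_1 = 0.0990/(89.2490*8.0660) = 0.0001
R_2 = 0.1000/(55.2930*8.0660) = 0.0002
R_conv_out = 1/(14.0770*8.0660) = 0.0088
R_total = 0.0207 K/W
Q = 172.7080 / 0.0207 = 8329.7595 W

R_total = 0.0207 K/W, Q = 8329.7595 W


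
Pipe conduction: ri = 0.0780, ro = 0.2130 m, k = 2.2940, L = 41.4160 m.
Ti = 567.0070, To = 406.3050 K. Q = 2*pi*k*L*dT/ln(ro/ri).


dT = 160.7020 K
ln(ro/ri) = 1.0046
Q = 2*pi*2.2940*41.4160*160.7020 / 1.0046 = 95494.1450 W

95494.1450 W


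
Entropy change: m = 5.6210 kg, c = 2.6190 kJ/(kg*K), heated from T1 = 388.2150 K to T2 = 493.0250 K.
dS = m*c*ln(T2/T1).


T2/T1 = 1.2700
ln(T2/T1) = 0.2390
dS = 5.6210 * 2.6190 * 0.2390 = 3.5184 kJ/K

3.5184 kJ/K


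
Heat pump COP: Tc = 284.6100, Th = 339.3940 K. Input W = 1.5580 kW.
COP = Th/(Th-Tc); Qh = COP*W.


COP = 339.3940 / 54.7840 = 6.1951
Qh = 6.1951 * 1.5580 = 9.6520 kW

COP = 6.1951, Qh = 9.6520 kW


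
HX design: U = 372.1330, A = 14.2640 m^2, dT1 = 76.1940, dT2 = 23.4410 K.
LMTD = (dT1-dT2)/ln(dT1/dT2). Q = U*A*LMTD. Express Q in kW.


LMTD = 44.7516 K
Q = 372.1330 * 14.2640 * 44.7516 = 237546.1460 W = 237.5461 kW

237.5461 kW


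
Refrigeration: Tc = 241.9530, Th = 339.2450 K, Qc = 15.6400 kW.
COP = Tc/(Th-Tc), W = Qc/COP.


COP = 241.9530 / 97.2920 = 2.4869
W = 15.6400 / 2.4869 = 6.2890 kW

COP = 2.4869, W = 6.2890 kW


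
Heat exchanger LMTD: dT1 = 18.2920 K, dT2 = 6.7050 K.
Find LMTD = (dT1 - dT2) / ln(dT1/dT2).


dT1/dT2 = 2.7281
ln(dT1/dT2) = 1.0036
LMTD = 11.5870 / 1.0036 = 11.5453 K

11.5453 K


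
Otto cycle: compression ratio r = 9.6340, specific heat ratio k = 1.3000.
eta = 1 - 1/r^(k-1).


r^(k-1) = 1.9731
eta = 1 - 1/1.9731 = 0.4932 = 49.3175%

49.3175%


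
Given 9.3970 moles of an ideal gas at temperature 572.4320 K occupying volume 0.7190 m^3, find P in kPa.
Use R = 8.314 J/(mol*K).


P = nRT/V = 9.3970 * 8.314 * 572.4320 / 0.7190
= 44722.1991 / 0.7190 = 62200.5551 Pa = 62.2006 kPa

62.2006 kPa


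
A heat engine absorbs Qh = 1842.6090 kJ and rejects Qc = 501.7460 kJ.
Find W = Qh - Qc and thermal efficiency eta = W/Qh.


W = 1842.6090 - 501.7460 = 1340.8630 kJ
eta = 1340.8630 / 1842.6090 = 0.7277 = 72.7698%

W = 1340.8630 kJ, eta = 72.7698%


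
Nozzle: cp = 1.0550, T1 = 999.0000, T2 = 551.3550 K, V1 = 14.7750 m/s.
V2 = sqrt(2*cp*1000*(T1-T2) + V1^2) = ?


dT = 447.6450 K
2*cp*1000*dT = 944530.9500
V1^2 = 218.3006
V2 = sqrt(944749.2506) = 971.9821 m/s

971.9821 m/s


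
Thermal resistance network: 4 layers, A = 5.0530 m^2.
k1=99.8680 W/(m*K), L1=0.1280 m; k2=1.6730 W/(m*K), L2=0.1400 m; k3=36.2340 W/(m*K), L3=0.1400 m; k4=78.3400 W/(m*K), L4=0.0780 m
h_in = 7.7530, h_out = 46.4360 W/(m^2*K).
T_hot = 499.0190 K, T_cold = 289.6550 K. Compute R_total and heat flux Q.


R_conv_in = 1/(7.7530*5.0530) = 0.0255
R_1 = 0.1280/(99.8680*5.0530) = 0.0003
R_2 = 0.1400/(1.6730*5.0530) = 0.0166
R_3 = 0.1400/(36.2340*5.0530) = 0.0008
R_4 = 0.0780/(78.3400*5.0530) = 0.0002
R_conv_out = 1/(46.4360*5.0530) = 0.0043
R_total = 0.0476 K/W
Q = 209.3640 / 0.0476 = 4401.7400 W

R_total = 0.0476 K/W, Q = 4401.7400 W


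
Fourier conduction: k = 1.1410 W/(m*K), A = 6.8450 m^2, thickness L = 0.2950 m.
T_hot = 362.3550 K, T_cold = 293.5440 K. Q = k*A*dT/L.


dT = 68.8110 K
Q = 1.1410 * 6.8450 * 68.8110 / 0.2950 = 1821.7759 W

1821.7759 W


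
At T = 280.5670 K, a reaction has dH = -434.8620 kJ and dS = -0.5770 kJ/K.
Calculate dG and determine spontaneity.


T*dS = 280.5670 * -0.5770 = -161.8872 kJ
dG = -434.8620 + 161.8872 = -272.9748 kJ (spontaneous)

dG = -272.9748 kJ, spontaneous


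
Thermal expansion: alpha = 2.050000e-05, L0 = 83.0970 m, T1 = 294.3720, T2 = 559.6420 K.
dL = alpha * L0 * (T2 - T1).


dT = 265.2700 K
dL = 2.050000e-05 * 83.0970 * 265.2700 = 0.451884 m
L_final = 83.548884 m

dL = 0.451884 m


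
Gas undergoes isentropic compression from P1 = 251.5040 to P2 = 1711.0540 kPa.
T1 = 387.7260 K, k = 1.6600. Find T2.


(k-1)/k = 0.3976
(P2/P1)^exp = 2.1433
T2 = 387.7260 * 2.1433 = 831.0093 K

831.0093 K


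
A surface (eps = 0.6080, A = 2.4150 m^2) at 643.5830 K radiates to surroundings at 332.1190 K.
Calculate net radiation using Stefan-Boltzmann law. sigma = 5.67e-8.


T^4 = 1.7156e+11
Tsurr^4 = 1.2167e+10
Q = 0.6080 * 5.67e-8 * 2.4150 * 1.5939e+11 = 13270.1571 W

13270.1571 W


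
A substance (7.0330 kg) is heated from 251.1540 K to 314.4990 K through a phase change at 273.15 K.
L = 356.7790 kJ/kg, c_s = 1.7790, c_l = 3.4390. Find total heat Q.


Q1 (sensible, solid) = 7.0330 * 1.7790 * 21.9960 = 275.2075 kJ
Q2 (latent) = 7.0330 * 356.7790 = 2509.2267 kJ
Q3 (sensible, liquid) = 7.0330 * 3.4390 * 41.3490 = 1000.0871 kJ
Q_total = 3784.5213 kJ

3784.5213 kJ


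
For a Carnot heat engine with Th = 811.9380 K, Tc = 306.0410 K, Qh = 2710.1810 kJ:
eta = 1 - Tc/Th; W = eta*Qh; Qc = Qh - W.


eta = 1 - 306.0410/811.9380 = 0.6231
W = 0.6231 * 2710.1810 = 1688.6418 kJ
Qc = 2710.1810 - 1688.6418 = 1021.5392 kJ

eta = 62.3073%, W = 1688.6418 kJ, Qc = 1021.5392 kJ


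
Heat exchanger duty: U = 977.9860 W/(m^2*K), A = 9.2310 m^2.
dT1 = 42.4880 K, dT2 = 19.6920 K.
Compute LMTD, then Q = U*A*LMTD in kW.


LMTD = 29.6433 K
Q = 977.9860 * 9.2310 * 29.6433 = 267613.7906 W = 267.6138 kW

267.6138 kW


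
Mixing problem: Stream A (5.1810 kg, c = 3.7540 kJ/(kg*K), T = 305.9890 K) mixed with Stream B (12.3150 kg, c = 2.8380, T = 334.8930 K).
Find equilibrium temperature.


num = 17655.8254
den = 54.3994
Tf = 324.5589 K

324.5589 K


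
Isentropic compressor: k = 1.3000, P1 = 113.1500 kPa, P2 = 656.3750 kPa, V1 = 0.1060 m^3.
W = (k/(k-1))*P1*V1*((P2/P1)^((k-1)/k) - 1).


(k-1)/k = 0.2308
(P2/P1)^exp = 1.5003
W = 4.3333 * 113.1500 * 0.1060 * (1.5003 - 1) = 26.0048 kJ

26.0048 kJ


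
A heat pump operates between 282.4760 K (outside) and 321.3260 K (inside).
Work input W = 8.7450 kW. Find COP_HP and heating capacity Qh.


COP = 321.3260 / 38.8500 = 8.2709
Qh = 8.2709 * 8.7450 = 72.3294 kW

COP = 8.2709, Qh = 72.3294 kW


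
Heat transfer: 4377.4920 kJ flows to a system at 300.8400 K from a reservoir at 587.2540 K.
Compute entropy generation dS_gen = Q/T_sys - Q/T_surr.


dS_sys = 4377.4920/300.8400 = 14.5509 kJ/K
dS_surr = -4377.4920/587.2540 = -7.4542 kJ/K
dS_gen = 14.5509 - 7.4542 = 7.0967 kJ/K (irreversible)

dS_gen = 7.0967 kJ/K, irreversible


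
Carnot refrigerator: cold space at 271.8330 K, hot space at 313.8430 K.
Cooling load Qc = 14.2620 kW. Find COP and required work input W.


COP = 271.8330 / 42.0100 = 6.4707
W = 14.2620 / 6.4707 = 2.2041 kW

COP = 6.4707, W = 2.2041 kW


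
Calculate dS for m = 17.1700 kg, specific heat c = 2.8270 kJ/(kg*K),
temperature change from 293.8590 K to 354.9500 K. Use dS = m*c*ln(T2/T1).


T2/T1 = 1.2079
ln(T2/T1) = 0.1889
dS = 17.1700 * 2.8270 * 0.1889 = 9.1680 kJ/K

9.1680 kJ/K


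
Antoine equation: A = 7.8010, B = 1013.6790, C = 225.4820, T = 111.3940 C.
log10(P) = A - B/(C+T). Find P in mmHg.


C+T = 336.8760
B/(C+T) = 3.0091
log10(P) = 7.8010 - 3.0091 = 4.7919
P = 10^4.7919 = 61936.0144 mmHg

61936.0144 mmHg


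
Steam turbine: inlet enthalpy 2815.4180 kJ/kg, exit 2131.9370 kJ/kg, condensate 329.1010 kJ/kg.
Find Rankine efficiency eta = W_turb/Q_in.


W = 683.4810 kJ/kg
Q_in = 2486.3170 kJ/kg
eta = 0.2749 = 27.4897%

eta = 27.4897%


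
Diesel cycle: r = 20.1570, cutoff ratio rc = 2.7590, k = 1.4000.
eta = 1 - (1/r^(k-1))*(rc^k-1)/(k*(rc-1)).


r^(k-1) = 3.3248
rc^k = 4.1405
eta = 0.6164 = 61.6439%

61.6439%


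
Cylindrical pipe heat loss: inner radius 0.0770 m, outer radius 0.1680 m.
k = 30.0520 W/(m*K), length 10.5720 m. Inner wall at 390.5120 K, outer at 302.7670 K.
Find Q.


dT = 87.7450 K
ln(ro/ri) = 0.7802
Q = 2*pi*30.0520*10.5720*87.7450 / 0.7802 = 224517.3485 W

224517.3485 W


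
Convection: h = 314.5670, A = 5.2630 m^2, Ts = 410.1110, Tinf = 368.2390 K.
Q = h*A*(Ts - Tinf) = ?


dT = 41.8720 K
Q = 314.5670 * 5.2630 * 41.8720 = 69321.8646 W

69321.8646 W


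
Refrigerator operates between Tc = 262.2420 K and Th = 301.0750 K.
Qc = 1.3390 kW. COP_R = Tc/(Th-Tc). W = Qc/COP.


COP = 262.2420 / 38.8330 = 6.7531
W = 1.3390 / 6.7531 = 0.1983 kW

COP = 6.7531, W = 0.1983 kW


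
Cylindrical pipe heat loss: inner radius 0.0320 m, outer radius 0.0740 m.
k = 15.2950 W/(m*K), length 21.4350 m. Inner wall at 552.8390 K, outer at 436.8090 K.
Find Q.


dT = 116.0300 K
ln(ro/ri) = 0.8383
Q = 2*pi*15.2950*21.4350*116.0300 / 0.8383 = 285107.4339 W

285107.4339 W


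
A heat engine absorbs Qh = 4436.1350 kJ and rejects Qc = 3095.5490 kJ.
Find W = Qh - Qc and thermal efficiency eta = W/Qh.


W = 4436.1350 - 3095.5490 = 1340.5860 kJ
eta = 1340.5860 / 4436.1350 = 0.3022 = 30.2197%

W = 1340.5860 kJ, eta = 30.2197%


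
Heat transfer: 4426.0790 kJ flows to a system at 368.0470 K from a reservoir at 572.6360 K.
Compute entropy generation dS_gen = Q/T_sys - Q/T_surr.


dS_sys = 4426.0790/368.0470 = 12.0259 kJ/K
dS_surr = -4426.0790/572.6360 = -7.7293 kJ/K
dS_gen = 12.0259 - 7.7293 = 4.2965 kJ/K (irreversible)

dS_gen = 4.2965 kJ/K, irreversible


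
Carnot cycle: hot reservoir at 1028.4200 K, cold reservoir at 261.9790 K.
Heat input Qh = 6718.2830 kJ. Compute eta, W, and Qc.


eta = 1 - 261.9790/1028.4200 = 0.7453
W = 0.7453 * 6718.2830 = 5006.8722 kJ
Qc = 6718.2830 - 5006.8722 = 1711.4108 kJ

eta = 74.5261%, W = 5006.8722 kJ, Qc = 1711.4108 kJ


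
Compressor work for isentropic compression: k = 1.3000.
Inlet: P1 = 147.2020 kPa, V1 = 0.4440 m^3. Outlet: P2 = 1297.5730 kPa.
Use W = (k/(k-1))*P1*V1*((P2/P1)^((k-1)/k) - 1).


(k-1)/k = 0.2308
(P2/P1)^exp = 1.6524
W = 4.3333 * 147.2020 * 0.4440 * (1.6524 - 1) = 184.7835 kJ

184.7835 kJ


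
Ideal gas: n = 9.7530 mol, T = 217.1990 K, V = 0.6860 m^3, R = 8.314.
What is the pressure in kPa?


P = nRT/V = 9.7530 * 8.314 * 217.1990 / 0.6860
= 17611.8941 / 0.6860 = 25673.3150 Pa = 25.6733 kPa

25.6733 kPa


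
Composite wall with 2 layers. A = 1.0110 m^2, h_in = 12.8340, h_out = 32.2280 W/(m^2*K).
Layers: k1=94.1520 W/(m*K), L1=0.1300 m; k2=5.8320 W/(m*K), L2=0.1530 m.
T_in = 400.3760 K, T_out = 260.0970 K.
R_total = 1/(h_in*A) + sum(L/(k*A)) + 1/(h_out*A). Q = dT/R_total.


R_conv_in = 1/(12.8340*1.0110) = 0.0771
R_1 = 0.1300/(94.1520*1.0110) = 0.0014
R_2 = 0.1530/(5.8320*1.0110) = 0.0259
R_conv_out = 1/(32.2280*1.0110) = 0.0307
R_total = 0.1351 K/W
Q = 140.2790 / 0.1351 = 1038.5158 W

R_total = 0.1351 K/W, Q = 1038.5158 W


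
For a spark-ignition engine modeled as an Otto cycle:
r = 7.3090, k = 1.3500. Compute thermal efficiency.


r^(k-1) = 2.0061
eta = 1 - 1/2.0061 = 0.5015 = 50.1518%

50.1518%


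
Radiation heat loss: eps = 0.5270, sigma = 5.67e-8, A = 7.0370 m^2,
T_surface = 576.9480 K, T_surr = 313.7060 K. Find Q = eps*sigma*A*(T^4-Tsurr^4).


T^4 = 1.1080e+11
Tsurr^4 = 9.6848e+09
Q = 0.5270 * 5.67e-8 * 7.0370 * 1.0112e+11 = 21262.0532 W

21262.0532 W


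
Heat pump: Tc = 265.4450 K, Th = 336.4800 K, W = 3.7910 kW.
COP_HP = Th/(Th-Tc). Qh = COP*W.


COP = 336.4800 / 71.0350 = 4.7368
Qh = 4.7368 * 3.7910 = 17.9573 kW

COP = 4.7368, Qh = 17.9573 kW


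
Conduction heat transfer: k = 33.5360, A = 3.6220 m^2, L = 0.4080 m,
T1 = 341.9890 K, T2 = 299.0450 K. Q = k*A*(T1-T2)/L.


dT = 42.9440 K
Q = 33.5360 * 3.6220 * 42.9440 / 0.4080 = 12785.0384 W

12785.0384 W


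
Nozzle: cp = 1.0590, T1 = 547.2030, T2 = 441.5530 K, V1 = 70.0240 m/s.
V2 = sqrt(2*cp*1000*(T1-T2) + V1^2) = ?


dT = 105.6500 K
2*cp*1000*dT = 223766.7000
V1^2 = 4903.3606
V2 = sqrt(228670.0606) = 478.1946 m/s

478.1946 m/s


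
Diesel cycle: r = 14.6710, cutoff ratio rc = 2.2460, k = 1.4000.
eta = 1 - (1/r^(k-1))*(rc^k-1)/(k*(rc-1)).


r^(k-1) = 2.9281
rc^k = 3.1044
eta = 0.5880 = 58.8005%

58.8005%


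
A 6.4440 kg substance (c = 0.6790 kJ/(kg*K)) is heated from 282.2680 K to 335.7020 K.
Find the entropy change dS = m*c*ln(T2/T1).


T2/T1 = 1.1893
ln(T2/T1) = 0.1734
dS = 6.4440 * 0.6790 * 0.1734 = 0.7586 kJ/K

0.7586 kJ/K


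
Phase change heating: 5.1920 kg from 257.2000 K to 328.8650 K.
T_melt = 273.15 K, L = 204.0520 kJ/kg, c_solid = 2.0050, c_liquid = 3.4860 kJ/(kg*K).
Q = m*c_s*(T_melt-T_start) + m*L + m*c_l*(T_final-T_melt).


Q1 (sensible, solid) = 5.1920 * 2.0050 * 15.9500 = 166.0389 kJ
Q2 (latent) = 5.1920 * 204.0520 = 1059.4380 kJ
Q3 (sensible, liquid) = 5.1920 * 3.4860 * 55.7150 = 1008.4032 kJ
Q_total = 2233.8800 kJ

2233.8800 kJ


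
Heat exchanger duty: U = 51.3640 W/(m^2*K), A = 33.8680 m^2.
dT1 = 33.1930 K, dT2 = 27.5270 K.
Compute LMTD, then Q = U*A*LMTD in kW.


LMTD = 30.2717 K
Q = 51.3640 * 33.8680 * 30.2717 = 52660.4839 W = 52.6605 kW

52.6605 kW


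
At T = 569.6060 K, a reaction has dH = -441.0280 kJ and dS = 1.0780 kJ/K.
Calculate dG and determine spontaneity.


T*dS = 569.6060 * 1.0780 = 614.0353 kJ
dG = -441.0280 - 614.0353 = -1055.0633 kJ (spontaneous)

dG = -1055.0633 kJ, spontaneous


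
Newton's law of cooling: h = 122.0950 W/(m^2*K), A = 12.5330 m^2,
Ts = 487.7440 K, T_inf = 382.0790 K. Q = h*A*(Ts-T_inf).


dT = 105.6650 K
Q = 122.0950 * 12.5330 * 105.6650 = 161690.3407 W

161690.3407 W


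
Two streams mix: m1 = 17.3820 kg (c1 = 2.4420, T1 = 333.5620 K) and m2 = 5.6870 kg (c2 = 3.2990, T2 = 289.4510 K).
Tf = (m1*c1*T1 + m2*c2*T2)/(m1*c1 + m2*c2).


num = 19589.1639
den = 61.2083
Tf = 320.0412 K

320.0412 K


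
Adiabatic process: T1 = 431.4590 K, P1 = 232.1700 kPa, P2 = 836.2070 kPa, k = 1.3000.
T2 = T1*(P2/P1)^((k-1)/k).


(k-1)/k = 0.2308
(P2/P1)^exp = 1.3441
T2 = 431.4590 * 1.3441 = 579.9151 K

579.9151 K


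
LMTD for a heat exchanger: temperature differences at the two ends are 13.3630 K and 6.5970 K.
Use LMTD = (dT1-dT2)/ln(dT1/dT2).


dT1/dT2 = 2.0256
ln(dT1/dT2) = 0.7059
LMTD = 6.7660 / 0.7059 = 9.5853 K

9.5853 K


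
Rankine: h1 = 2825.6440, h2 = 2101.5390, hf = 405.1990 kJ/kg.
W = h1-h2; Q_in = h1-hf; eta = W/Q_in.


W = 724.1050 kJ/kg
Q_in = 2420.4450 kJ/kg
eta = 0.2992 = 29.9162%

eta = 29.9162%


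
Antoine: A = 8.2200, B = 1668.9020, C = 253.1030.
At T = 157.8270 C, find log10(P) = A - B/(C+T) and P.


C+T = 410.9300
B/(C+T) = 4.0613
log10(P) = 8.2200 - 4.0613 = 4.1587
P = 10^4.1587 = 14411.8419 mmHg

14411.8419 mmHg


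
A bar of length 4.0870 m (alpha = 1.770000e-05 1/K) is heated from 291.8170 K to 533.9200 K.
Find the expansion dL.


dT = 242.1030 K
dL = 1.770000e-05 * 4.0870 * 242.1030 = 0.017514 m
L_final = 4.104514 m

dL = 0.017514 m


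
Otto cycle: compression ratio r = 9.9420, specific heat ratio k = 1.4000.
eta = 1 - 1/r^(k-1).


r^(k-1) = 2.5060
eta = 1 - 1/2.5060 = 0.6010 = 60.0965%

60.0965%


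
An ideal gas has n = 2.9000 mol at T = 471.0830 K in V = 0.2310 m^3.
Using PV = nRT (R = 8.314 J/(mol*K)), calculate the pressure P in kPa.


P = nRT/V = 2.9000 * 8.314 * 471.0830 / 0.2310
= 11358.0938 / 0.2310 = 49169.2371 Pa = 49.1692 kPa

49.1692 kPa


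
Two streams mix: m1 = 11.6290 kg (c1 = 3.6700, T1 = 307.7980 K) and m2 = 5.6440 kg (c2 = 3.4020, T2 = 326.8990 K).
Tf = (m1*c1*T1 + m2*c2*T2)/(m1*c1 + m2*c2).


num = 19413.0865
den = 61.8793
Tf = 313.7250 K

313.7250 K


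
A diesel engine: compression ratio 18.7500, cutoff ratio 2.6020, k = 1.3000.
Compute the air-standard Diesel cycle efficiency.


r^(k-1) = 2.4094
rc^k = 3.4666
eta = 0.5084 = 50.8429%

50.8429%


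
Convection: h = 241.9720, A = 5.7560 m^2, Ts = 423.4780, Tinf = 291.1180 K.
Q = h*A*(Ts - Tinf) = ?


dT = 132.3600 K
Q = 241.9720 * 5.7560 * 132.3600 = 184349.7945 W

184349.7945 W


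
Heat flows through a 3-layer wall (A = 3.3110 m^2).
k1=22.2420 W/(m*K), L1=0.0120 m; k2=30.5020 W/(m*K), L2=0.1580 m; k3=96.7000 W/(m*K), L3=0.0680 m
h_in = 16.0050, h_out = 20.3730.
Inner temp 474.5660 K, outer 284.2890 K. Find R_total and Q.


R_conv_in = 1/(16.0050*3.3110) = 0.0189
R_1 = 0.0120/(22.2420*3.3110) = 0.0002
R_2 = 0.1580/(30.5020*3.3110) = 0.0016
R_3 = 0.0680/(96.7000*3.3110) = 0.0002
R_conv_out = 1/(20.3730*3.3110) = 0.0148
R_total = 0.0356 K/W
Q = 190.2770 / 0.0356 = 5339.5974 W

R_total = 0.0356 K/W, Q = 5339.5974 W


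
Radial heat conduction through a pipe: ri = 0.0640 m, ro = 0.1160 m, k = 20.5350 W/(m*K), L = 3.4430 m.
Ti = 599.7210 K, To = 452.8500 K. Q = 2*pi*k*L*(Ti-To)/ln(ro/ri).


dT = 146.8710 K
ln(ro/ri) = 0.5947
Q = 2*pi*20.5350*3.4430*146.8710 / 0.5947 = 109709.5721 W

109709.5721 W


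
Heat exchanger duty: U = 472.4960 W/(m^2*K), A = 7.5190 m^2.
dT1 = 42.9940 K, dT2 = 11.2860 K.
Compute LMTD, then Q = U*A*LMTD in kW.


LMTD = 23.7070 K
Q = 472.4960 * 7.5190 * 23.7070 = 84223.6532 W = 84.2237 kW

84.2237 kW


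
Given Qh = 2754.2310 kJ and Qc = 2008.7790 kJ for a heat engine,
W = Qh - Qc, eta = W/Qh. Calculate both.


W = 2754.2310 - 2008.7790 = 745.4520 kJ
eta = 745.4520 / 2754.2310 = 0.2707 = 27.0657%

W = 745.4520 kJ, eta = 27.0657%


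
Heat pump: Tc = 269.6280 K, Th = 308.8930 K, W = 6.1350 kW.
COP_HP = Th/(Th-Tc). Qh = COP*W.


COP = 308.8930 / 39.2650 = 7.8669
Qh = 7.8669 * 6.1350 = 48.2633 kW

COP = 7.8669, Qh = 48.2633 kW


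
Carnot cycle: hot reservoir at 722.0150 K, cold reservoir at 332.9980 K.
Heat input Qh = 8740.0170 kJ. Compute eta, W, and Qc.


eta = 1 - 332.9980/722.0150 = 0.5388
W = 0.5388 * 8740.0170 = 4709.0645 kJ
Qc = 8740.0170 - 4709.0645 = 4030.9525 kJ

eta = 53.8794%, W = 4709.0645 kJ, Qc = 4030.9525 kJ


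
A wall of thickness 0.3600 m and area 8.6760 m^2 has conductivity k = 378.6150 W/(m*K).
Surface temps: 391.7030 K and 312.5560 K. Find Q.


dT = 79.1470 K
Q = 378.6150 * 8.6760 * 79.1470 / 0.3600 = 722186.4179 W

722186.4179 W


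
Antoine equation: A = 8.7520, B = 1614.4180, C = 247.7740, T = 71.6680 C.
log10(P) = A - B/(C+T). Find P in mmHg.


C+T = 319.4420
B/(C+T) = 5.0539
log10(P) = 8.7520 - 5.0539 = 3.6981
P = 10^3.6981 = 4990.3507 mmHg

4990.3507 mmHg


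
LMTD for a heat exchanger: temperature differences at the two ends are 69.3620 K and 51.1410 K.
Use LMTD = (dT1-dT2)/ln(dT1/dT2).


dT1/dT2 = 1.3563
ln(dT1/dT2) = 0.3048
LMTD = 18.2210 / 0.3048 = 59.7895 K

59.7895 K


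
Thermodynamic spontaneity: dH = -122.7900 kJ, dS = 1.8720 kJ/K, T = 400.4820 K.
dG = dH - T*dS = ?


T*dS = 400.4820 * 1.8720 = 749.7023 kJ
dG = -122.7900 - 749.7023 = -872.4923 kJ (spontaneous)

dG = -872.4923 kJ, spontaneous


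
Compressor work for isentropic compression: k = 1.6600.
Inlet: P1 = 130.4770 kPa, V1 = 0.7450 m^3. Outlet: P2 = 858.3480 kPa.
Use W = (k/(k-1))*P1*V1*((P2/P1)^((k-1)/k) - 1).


(k-1)/k = 0.3976
(P2/P1)^exp = 2.1149
W = 2.5152 * 130.4770 * 0.7450 * (2.1149 - 1) = 272.5664 kJ

272.5664 kJ


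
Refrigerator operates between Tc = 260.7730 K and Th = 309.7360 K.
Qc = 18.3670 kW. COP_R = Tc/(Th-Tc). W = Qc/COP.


COP = 260.7730 / 48.9630 = 5.3259
W = 18.3670 / 5.3259 = 3.4486 kW

COP = 5.3259, W = 3.4486 kW


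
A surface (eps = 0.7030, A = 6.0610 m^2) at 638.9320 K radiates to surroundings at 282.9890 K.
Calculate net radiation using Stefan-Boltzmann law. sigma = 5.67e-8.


T^4 = 1.6666e+11
Tsurr^4 = 6.4133e+09
Q = 0.7030 * 5.67e-8 * 6.0610 * 1.6024e+11 = 38713.1548 W

38713.1548 W


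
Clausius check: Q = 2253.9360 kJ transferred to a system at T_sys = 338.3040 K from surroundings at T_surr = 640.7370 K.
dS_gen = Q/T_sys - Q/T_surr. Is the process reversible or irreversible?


dS_sys = 2253.9360/338.3040 = 6.6625 kJ/K
dS_surr = -2253.9360/640.7370 = -3.5177 kJ/K
dS_gen = 6.6625 - 3.5177 = 3.1447 kJ/K (irreversible)

dS_gen = 3.1447 kJ/K, irreversible


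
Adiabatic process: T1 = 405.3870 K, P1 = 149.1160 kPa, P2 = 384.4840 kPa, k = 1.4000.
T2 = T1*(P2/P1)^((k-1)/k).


(k-1)/k = 0.2857
(P2/P1)^exp = 1.3108
T2 = 405.3870 * 1.3108 = 531.3731 K

531.3731 K


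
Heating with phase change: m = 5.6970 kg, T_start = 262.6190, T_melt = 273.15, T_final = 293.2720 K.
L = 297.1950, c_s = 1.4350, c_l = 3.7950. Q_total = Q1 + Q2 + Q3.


Q1 (sensible, solid) = 5.6970 * 1.4350 * 10.5310 = 86.0930 kJ
Q2 (latent) = 5.6970 * 297.1950 = 1693.1199 kJ
Q3 (sensible, liquid) = 5.6970 * 3.7950 * 20.1220 = 435.0400 kJ
Q_total = 2214.2528 kJ

2214.2528 kJ


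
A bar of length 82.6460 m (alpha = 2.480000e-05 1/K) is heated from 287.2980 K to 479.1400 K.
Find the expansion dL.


dT = 191.8420 K
dL = 2.480000e-05 * 82.6460 * 191.8420 = 0.393203 m
L_final = 83.039203 m

dL = 0.393203 m


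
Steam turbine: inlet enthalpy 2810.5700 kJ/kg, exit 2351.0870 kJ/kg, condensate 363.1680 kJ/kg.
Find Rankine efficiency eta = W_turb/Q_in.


W = 459.4830 kJ/kg
Q_in = 2447.4020 kJ/kg
eta = 0.1877 = 18.7743%

eta = 18.7743%


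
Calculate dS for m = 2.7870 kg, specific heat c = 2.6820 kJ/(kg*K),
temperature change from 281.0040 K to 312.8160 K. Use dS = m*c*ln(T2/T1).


T2/T1 = 1.1132
ln(T2/T1) = 0.1072
dS = 2.7870 * 2.6820 * 0.1072 = 0.8016 kJ/K

0.8016 kJ/K


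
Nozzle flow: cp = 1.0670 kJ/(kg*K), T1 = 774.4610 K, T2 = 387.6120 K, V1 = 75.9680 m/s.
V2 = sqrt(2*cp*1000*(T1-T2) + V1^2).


dT = 386.8490 K
2*cp*1000*dT = 825535.7660
V1^2 = 5771.1370
V2 = sqrt(831306.9030) = 911.7603 m/s

911.7603 m/s


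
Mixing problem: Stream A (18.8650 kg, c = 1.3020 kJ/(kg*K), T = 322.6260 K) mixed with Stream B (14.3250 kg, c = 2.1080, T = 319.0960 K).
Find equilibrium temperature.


num = 17560.1878
den = 54.7593
Tf = 320.6794 K

320.6794 K


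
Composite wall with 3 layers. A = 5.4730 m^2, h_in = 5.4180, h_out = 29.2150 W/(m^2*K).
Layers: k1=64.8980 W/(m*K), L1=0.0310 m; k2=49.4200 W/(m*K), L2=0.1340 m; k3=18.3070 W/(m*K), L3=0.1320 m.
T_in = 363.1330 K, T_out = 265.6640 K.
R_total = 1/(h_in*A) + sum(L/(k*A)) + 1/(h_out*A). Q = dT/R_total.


R_conv_in = 1/(5.4180*5.4730) = 0.0337
R_1 = 0.0310/(64.8980*5.4730) = 8.7278e-05
R_2 = 0.1340/(49.4200*5.4730) = 0.0005
R_3 = 0.1320/(18.3070*5.4730) = 0.0013
R_conv_out = 1/(29.2150*5.4730) = 0.0063
R_total = 0.0419 K/W
Q = 97.4690 / 0.0419 = 2327.4498 W

R_total = 0.0419 K/W, Q = 2327.4498 W


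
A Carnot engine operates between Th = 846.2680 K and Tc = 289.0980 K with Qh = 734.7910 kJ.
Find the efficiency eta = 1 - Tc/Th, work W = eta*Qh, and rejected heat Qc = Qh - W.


eta = 1 - 289.0980/846.2680 = 0.6584
W = 0.6584 * 734.7910 = 483.7752 kJ
Qc = 734.7910 - 483.7752 = 251.0158 kJ

eta = 65.8385%, W = 483.7752 kJ, Qc = 251.0158 kJ


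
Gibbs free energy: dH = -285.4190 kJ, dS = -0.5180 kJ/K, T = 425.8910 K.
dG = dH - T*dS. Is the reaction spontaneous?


T*dS = 425.8910 * -0.5180 = -220.6115 kJ
dG = -285.4190 + 220.6115 = -64.8075 kJ (spontaneous)

dG = -64.8075 kJ, spontaneous


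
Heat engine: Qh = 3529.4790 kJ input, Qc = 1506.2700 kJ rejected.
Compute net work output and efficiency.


W = 3529.4790 - 1506.2700 = 2023.2090 kJ
eta = 2023.2090 / 3529.4790 = 0.5732 = 57.3232%

W = 2023.2090 kJ, eta = 57.3232%


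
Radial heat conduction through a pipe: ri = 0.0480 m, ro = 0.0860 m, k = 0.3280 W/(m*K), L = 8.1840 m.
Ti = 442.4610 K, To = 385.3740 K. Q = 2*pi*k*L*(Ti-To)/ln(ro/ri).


dT = 57.0870 K
ln(ro/ri) = 0.5831
Q = 2*pi*0.3280*8.1840*57.0870 / 0.5831 = 1651.1215 W

1651.1215 W


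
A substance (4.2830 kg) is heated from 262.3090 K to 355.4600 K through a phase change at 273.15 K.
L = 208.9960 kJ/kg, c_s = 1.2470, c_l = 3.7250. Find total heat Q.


Q1 (sensible, solid) = 4.2830 * 1.2470 * 10.8410 = 57.9007 kJ
Q2 (latent) = 4.2830 * 208.9960 = 895.1299 kJ
Q3 (sensible, liquid) = 4.2830 * 3.7250 * 82.3100 = 1313.1881 kJ
Q_total = 2266.2187 kJ

2266.2187 kJ


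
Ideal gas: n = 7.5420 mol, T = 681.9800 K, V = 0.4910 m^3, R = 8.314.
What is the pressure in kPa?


P = nRT/V = 7.5420 * 8.314 * 681.9800 / 0.4910
= 42763.0021 / 0.4910 = 87093.6907 Pa = 87.0937 kPa

87.0937 kPa


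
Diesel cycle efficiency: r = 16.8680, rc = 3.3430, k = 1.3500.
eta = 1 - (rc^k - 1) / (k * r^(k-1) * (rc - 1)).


r^(k-1) = 2.6883
rc^k = 5.1002
eta = 0.5178 = 51.7805%

51.7805%


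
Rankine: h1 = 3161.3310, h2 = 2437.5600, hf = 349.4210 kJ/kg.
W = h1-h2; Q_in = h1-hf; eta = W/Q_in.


W = 723.7710 kJ/kg
Q_in = 2811.9100 kJ/kg
eta = 0.2574 = 25.7395%

eta = 25.7395%


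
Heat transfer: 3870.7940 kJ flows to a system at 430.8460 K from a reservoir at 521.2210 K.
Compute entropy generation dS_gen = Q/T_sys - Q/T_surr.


dS_sys = 3870.7940/430.8460 = 8.9842 kJ/K
dS_surr = -3870.7940/521.2210 = -7.4264 kJ/K
dS_gen = 8.9842 - 7.4264 = 1.5578 kJ/K (irreversible)

dS_gen = 1.5578 kJ/K, irreversible


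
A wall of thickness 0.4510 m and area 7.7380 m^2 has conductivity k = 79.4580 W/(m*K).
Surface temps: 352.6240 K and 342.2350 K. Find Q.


dT = 10.3890 K
Q = 79.4580 * 7.7380 * 10.3890 / 0.4510 = 14163.2708 W

14163.2708 W


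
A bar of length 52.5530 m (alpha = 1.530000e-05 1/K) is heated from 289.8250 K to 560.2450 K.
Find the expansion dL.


dT = 270.4200 K
dL = 1.530000e-05 * 52.5530 * 270.4200 = 0.217434 m
L_final = 52.770434 m

dL = 0.217434 m


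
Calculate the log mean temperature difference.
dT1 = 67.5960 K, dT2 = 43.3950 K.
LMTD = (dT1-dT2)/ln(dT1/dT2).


dT1/dT2 = 1.5577
ln(dT1/dT2) = 0.4432
LMTD = 24.2010 / 0.4432 = 54.6046 K

54.6046 K


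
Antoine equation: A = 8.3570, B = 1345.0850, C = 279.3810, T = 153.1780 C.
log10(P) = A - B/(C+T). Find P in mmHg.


C+T = 432.5590
B/(C+T) = 3.1096
log10(P) = 8.3570 - 3.1096 = 5.2474
P = 10^5.2474 = 176766.9540 mmHg

176766.9540 mmHg


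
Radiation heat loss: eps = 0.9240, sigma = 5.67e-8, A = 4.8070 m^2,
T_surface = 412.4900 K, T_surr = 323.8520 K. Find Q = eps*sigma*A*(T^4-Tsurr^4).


T^4 = 2.8950e+10
Tsurr^4 = 1.1000e+10
Q = 0.9240 * 5.67e-8 * 4.8070 * 1.7951e+10 = 4520.7009 W

4520.7009 W


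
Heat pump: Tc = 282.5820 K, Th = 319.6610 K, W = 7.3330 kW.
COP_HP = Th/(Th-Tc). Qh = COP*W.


COP = 319.6610 / 37.0790 = 8.6211
Qh = 8.6211 * 7.3330 = 63.2184 kW

COP = 8.6211, Qh = 63.2184 kW


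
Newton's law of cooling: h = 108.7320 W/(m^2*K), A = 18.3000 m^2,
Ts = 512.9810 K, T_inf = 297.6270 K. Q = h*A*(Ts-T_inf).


dT = 215.3540 K
Q = 108.7320 * 18.3000 * 215.3540 = 428510.4416 W

428510.4416 W


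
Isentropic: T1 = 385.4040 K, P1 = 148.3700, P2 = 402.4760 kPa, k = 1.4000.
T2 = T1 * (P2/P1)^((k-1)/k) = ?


(k-1)/k = 0.2857
(P2/P1)^exp = 1.3299
T2 = 385.4040 * 1.3299 = 512.5580 K

512.5580 K


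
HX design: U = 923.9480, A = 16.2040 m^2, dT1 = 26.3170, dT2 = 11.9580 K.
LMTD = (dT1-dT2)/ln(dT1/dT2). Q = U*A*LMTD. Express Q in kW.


LMTD = 18.2033 K
Q = 923.9480 * 16.2040 * 18.2033 = 272532.9487 W = 272.5329 kW

272.5329 kW


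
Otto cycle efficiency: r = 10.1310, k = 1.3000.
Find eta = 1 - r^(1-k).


r^(k-1) = 2.0031
eta = 1 - 1/2.0031 = 0.5008 = 50.0766%

50.0766%


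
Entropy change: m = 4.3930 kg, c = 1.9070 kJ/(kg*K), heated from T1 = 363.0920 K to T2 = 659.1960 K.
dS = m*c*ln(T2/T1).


T2/T1 = 1.8155
ln(T2/T1) = 0.5964
dS = 4.3930 * 1.9070 * 0.5964 = 4.9960 kJ/K

4.9960 kJ/K


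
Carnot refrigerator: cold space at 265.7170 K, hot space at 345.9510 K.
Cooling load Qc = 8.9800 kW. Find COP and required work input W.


COP = 265.7170 / 80.2340 = 3.3118
W = 8.9800 / 3.3118 = 2.7115 kW

COP = 3.3118, W = 2.7115 kW


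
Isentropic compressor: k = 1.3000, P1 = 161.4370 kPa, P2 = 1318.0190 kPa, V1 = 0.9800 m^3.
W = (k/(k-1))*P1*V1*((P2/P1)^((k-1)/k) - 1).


(k-1)/k = 0.2308
(P2/P1)^exp = 1.6235
W = 4.3333 * 161.4370 * 0.9800 * (1.6235 - 1) = 427.4279 kJ

427.4279 kJ


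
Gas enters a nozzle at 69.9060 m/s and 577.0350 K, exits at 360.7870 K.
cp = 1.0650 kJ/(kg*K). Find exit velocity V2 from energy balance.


dT = 216.2480 K
2*cp*1000*dT = 460608.2400
V1^2 = 4886.8488
V2 = sqrt(465495.0888) = 682.2720 m/s

682.2720 m/s


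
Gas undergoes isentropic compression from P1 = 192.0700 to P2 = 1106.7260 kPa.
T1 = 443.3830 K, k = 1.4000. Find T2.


(k-1)/k = 0.2857
(P2/P1)^exp = 1.6493
T2 = 443.3830 * 1.6493 = 731.2869 K

731.2869 K


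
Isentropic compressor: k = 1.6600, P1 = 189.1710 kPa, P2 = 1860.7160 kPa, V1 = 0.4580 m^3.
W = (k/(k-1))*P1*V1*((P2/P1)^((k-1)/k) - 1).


(k-1)/k = 0.3976
(P2/P1)^exp = 2.4816
W = 2.5152 * 189.1710 * 0.4580 * (2.4816 - 1) = 322.8683 kJ

322.8683 kJ


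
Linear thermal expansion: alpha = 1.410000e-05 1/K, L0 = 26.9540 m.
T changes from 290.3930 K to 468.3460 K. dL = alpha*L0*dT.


dT = 177.9530 K
dL = 1.410000e-05 * 26.9540 * 177.9530 = 0.067631 m
L_final = 27.021631 m

dL = 0.067631 m


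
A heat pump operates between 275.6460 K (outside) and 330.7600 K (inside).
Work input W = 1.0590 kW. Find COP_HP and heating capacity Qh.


COP = 330.7600 / 55.1140 = 6.0014
Qh = 6.0014 * 1.0590 = 6.3555 kW

COP = 6.0014, Qh = 6.3555 kW


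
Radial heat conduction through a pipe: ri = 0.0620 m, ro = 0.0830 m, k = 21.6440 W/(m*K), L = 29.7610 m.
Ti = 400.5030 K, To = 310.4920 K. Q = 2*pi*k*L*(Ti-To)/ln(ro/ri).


dT = 90.0110 K
ln(ro/ri) = 0.2917
Q = 2*pi*21.6440*29.7610*90.0110 / 0.2917 = 1248863.0214 W

1248863.0214 W


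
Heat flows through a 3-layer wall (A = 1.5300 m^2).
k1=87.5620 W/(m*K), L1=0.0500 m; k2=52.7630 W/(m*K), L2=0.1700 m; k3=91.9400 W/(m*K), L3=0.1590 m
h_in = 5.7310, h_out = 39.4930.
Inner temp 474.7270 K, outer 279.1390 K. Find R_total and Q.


R_conv_in = 1/(5.7310*1.5300) = 0.1140
R_1 = 0.0500/(87.5620*1.5300) = 0.0004
R_2 = 0.1700/(52.7630*1.5300) = 0.0021
R_3 = 0.1590/(91.9400*1.5300) = 0.0011
R_conv_out = 1/(39.4930*1.5300) = 0.0165
R_total = 0.1342 K/W
Q = 195.5880 / 0.1342 = 1457.3875 W

R_total = 0.1342 K/W, Q = 1457.3875 W


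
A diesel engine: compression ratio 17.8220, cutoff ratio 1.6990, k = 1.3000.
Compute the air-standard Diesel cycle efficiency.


r^(k-1) = 2.3729
rc^k = 1.9918
eta = 0.5400 = 54.0032%

54.0032%


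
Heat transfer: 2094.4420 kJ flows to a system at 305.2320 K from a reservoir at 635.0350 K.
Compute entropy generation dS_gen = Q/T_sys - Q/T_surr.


dS_sys = 2094.4420/305.2320 = 6.8618 kJ/K
dS_surr = -2094.4420/635.0350 = -3.2982 kJ/K
dS_gen = 6.8618 - 3.2982 = 3.5637 kJ/K (irreversible)

dS_gen = 3.5637 kJ/K, irreversible


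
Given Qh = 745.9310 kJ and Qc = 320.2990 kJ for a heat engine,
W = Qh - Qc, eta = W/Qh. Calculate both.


W = 745.9310 - 320.2990 = 425.6320 kJ
eta = 425.6320 / 745.9310 = 0.5706 = 57.0605%

W = 425.6320 kJ, eta = 57.0605%


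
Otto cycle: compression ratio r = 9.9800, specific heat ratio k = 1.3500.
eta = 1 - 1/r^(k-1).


r^(k-1) = 2.2372
eta = 1 - 1/2.2372 = 0.5530 = 55.3003%

55.3003%


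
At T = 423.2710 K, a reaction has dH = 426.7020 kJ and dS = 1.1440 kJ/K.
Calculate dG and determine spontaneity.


T*dS = 423.2710 * 1.1440 = 484.2220 kJ
dG = 426.7020 - 484.2220 = -57.5200 kJ (spontaneous)

dG = -57.5200 kJ, spontaneous


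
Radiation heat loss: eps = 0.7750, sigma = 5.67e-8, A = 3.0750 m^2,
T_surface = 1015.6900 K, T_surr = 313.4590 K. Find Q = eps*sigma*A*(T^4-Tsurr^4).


T^4 = 1.0643e+12
Tsurr^4 = 9.6543e+09
Q = 0.7750 * 5.67e-8 * 3.0750 * 1.0546e+12 = 142500.6728 W

142500.6728 W


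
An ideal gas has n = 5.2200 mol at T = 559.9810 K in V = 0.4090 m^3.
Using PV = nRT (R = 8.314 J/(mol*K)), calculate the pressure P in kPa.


P = nRT/V = 5.2200 * 8.314 * 559.9810 / 0.4090
= 24302.6602 / 0.4090 = 59419.7071 Pa = 59.4197 kPa

59.4197 kPa


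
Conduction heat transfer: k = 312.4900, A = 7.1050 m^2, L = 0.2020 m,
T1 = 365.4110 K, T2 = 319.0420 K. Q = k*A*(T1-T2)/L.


dT = 46.3690 K
Q = 312.4900 * 7.1050 * 46.3690 / 0.2020 = 509655.3257 W

509655.3257 W


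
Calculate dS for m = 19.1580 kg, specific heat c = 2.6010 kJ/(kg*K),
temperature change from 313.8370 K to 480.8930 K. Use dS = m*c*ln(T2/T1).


T2/T1 = 1.5323
ln(T2/T1) = 0.4268
dS = 19.1580 * 2.6010 * 0.4268 = 21.2660 kJ/K

21.2660 kJ/K


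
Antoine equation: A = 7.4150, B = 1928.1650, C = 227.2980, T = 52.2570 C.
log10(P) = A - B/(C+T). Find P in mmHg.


C+T = 279.5550
B/(C+T) = 6.8973
log10(P) = 7.4150 - 6.8973 = 0.5177
P = 10^0.5177 = 3.2941 mmHg

3.2941 mmHg


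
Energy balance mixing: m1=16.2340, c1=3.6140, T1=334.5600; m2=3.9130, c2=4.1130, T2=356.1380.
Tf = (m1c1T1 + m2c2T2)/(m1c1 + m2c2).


num = 25360.2720
den = 74.7638
Tf = 339.2050 K

339.2050 K


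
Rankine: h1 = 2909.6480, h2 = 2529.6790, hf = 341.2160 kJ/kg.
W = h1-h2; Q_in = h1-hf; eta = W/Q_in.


W = 379.9690 kJ/kg
Q_in = 2568.4320 kJ/kg
eta = 0.1479 = 14.7938%

eta = 14.7938%


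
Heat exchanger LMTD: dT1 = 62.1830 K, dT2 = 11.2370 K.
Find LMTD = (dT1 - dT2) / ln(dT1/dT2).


dT1/dT2 = 5.5338
ln(dT1/dT2) = 1.7109
LMTD = 50.9460 / 1.7109 = 29.7778 K

29.7778 K


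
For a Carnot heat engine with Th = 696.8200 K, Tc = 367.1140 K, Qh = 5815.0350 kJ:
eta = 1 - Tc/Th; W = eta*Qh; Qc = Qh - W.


eta = 1 - 367.1140/696.8200 = 0.4732
W = 0.4732 * 5815.0350 = 2751.4307 kJ
Qc = 5815.0350 - 2751.4307 = 3063.6043 kJ

eta = 47.3158%, W = 2751.4307 kJ, Qc = 3063.6043 kJ


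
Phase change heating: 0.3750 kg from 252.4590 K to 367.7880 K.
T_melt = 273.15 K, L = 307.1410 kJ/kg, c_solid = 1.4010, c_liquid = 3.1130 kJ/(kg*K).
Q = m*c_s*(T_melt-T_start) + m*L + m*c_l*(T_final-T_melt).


Q1 (sensible, solid) = 0.3750 * 1.4010 * 20.6910 = 10.8705 kJ
Q2 (latent) = 0.3750 * 307.1410 = 115.1779 kJ
Q3 (sensible, liquid) = 0.3750 * 3.1130 * 94.6380 = 110.4780 kJ
Q_total = 236.5264 kJ

236.5264 kJ


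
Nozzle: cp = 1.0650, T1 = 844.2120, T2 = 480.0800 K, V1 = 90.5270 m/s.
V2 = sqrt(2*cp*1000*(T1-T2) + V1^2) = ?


dT = 364.1320 K
2*cp*1000*dT = 775601.1600
V1^2 = 8195.1377
V2 = sqrt(783796.2977) = 885.3227 m/s

885.3227 m/s


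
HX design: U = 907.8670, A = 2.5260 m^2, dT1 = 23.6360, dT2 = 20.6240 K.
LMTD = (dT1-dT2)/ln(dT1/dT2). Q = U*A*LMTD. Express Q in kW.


LMTD = 22.0958 K
Q = 907.8670 * 2.5260 * 22.0958 = 50671.6698 W = 50.6717 kW

50.6717 kW


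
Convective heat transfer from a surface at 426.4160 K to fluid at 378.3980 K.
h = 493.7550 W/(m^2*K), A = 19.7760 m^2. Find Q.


dT = 48.0180 K
Q = 493.7550 * 19.7760 * 48.0180 = 468871.7072 W

468871.7072 W


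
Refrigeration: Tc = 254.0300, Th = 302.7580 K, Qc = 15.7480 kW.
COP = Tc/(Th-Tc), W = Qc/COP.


COP = 254.0300 / 48.7280 = 5.2132
W = 15.7480 / 5.2132 = 3.0208 kW

COP = 5.2132, W = 3.0208 kW


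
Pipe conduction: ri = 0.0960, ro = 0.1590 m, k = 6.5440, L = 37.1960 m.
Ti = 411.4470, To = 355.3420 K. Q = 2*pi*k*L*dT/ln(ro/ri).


dT = 56.1050 K
ln(ro/ri) = 0.5046
Q = 2*pi*6.5440*37.1960*56.1050 / 0.5046 = 170063.6831 W

170063.6831 W


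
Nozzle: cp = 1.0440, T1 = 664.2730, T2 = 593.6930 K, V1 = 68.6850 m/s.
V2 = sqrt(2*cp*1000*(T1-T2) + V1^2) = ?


dT = 70.5800 K
2*cp*1000*dT = 147371.0400
V1^2 = 4717.6292
V2 = sqrt(152088.6692) = 389.9855 m/s

389.9855 m/s


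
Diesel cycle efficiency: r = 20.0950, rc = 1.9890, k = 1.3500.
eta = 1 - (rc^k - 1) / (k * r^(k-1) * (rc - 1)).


r^(k-1) = 2.8581
rc^k = 2.5302
eta = 0.5990 = 59.9003%

59.9003%


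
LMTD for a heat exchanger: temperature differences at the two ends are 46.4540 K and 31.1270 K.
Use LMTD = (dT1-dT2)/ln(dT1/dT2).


dT1/dT2 = 1.4924
ln(dT1/dT2) = 0.4004
LMTD = 15.3270 / 0.4004 = 38.2805 K

38.2805 K


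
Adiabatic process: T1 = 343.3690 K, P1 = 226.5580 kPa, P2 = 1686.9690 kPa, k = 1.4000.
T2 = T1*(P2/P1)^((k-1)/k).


(k-1)/k = 0.2857
(P2/P1)^exp = 1.7747
T2 = 343.3690 * 1.7747 = 609.3731 K

609.3731 K


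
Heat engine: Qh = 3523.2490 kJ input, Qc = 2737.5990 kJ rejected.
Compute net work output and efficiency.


W = 3523.2490 - 2737.5990 = 785.6500 kJ
eta = 785.6500 / 3523.2490 = 0.2230 = 22.2990%

W = 785.6500 kJ, eta = 22.2990%
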